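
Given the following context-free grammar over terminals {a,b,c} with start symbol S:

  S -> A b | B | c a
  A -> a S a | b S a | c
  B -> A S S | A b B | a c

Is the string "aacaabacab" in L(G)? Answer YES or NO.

CNF form of G:
  S -> A T1 | A X7 | A X8 | T0 T2 | T2 T0
  A -> T0 X3 | T1 X4 | c
  B -> A X5 | A X6 | T0 T2
  T0 -> a
  T1 -> b
  T2 -> c
  X3 -> S T0
  X4 -> S T0
  X5 -> S S
  X6 -> T1 B
  X7 -> S S
  X8 -> T1 B

CYK table (by increasing span):
  [0..0]={T0}  "a"  orig:{}
  [1..1]={T0}  "a"  orig:{}
  [2..2]={A,T2}  "c"  orig:{A}
  [3..3]={T0}  "a"  orig:{}
  [4..4]={T0}  "a"  orig:{}
  [5..5]={T1}  "b"  orig:{}
  [6..6]={T0}  "a"  orig:{}
  [7..7]={A,T2}  "c"  orig:{A}
  [8..8]={T0}  "a"  orig:{}
  [9..9]={T1}  "b"  orig:{}
  [0..1]=∅  "aa"
  [1..2]={B,S}  "ac"
  [2..3]={S}  "ca"
  [3..4]=∅  "aa"
  [4..5]=∅  "ab"
  [5..6]=∅  "ba"
  [6..7]={B,S}  "ac"
  [7..8]={S}  "ca"
  [8..9]=∅  "ab"
  [0..2]=∅  "aac"
  [1..3]={X3,X4}  "aca"  orig:{}
  [2..4]={X3,X4}  "caa"  orig:{}
  [3..5]=∅  "aab"
  [4..6]=∅  "aba"
  [5..7]={X6,X8}  "bac"  orig:{}
  [6..8]={X3,X4}  "aca"  orig:{}
  [7..9]=∅  "cab"
  [0..3]={A}  "aaca"
  [1..4]={A}  "acaa"
  [2..5]=∅  "caab"
  [3..6]=∅  "aaba"
  [4..7]=∅  "abac"
  [5..8]={A}  "baca"
  [6..9]=∅  "acab"
  [0..4]=∅  "aacaa"
  [1..5]={S}  "acaab"
  [2..6]=∅  "caaba"
  [3..7]=∅  "aabac"
  [4..8]=∅  "abaca"
  [5..9]={S}  "bacab"
  [0..5]=∅  "aacaab"
  [1..6]={X3,X4}  "acaaba"  orig:{}
  [2..7]=∅  "caabac"
  [3..8]=∅  "aabaca"
  [4..9]=∅  "abacab"
  [0..6]={A}  "aacaaba"
  [1..7]={B,S,X5,X7}  "acaabac"  orig:{B,S}
  [2..8]=∅  "caabaca"
  [3..9]=∅  "aabacab"
  [0..7]=∅  "aacaabac"
  [1..8]={X3,X4}  "acaabaca"  orig:{}
  [2..9]=∅  "caabacab"
  [0..8]={A}  "aacaabaca"
  [1..9]=∅  "acaabacab"
  [0..9]={S}  "aacaabacab"

S ∈ T[0,9] ⇒ YES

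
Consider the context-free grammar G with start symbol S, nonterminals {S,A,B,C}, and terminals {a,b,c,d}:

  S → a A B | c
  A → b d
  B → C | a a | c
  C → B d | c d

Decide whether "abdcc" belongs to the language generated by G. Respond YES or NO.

Convert to CNF:
  S -> T2 X4 | c
  A -> T0 T1
  B -> B T1 | T2 T2 | T3 T1 | c
  C -> B T1 | T3 T1
  T0 -> b
  T1 -> d
  T2 -> a
  T3 -> c
  X4 -> A B

CYK table (by increasing span):
  [0..0]={T2}  "a"  orig:{}
  [1..1]={T0}  "b"  orig:{}
  [2..2]={T1}  "d"  orig:{}
  [3..3]={B,S,T3}  "c"  orig:{B,S}
  [4..4]={B,S,T3}  "c"  orig:{B,S}
  [0..1]=∅  "ab"
  [1..2]={A}  "bd"
  [2..3]=∅  "dc"
  [3..4]=∅  "cc"
  [0..2]=∅  "abd"
  [1..3]={X4}  "bdc"  orig:{}
  [2..4]=∅  "dcc"
  [0..3]={S}  "abdc"
  [1..4]=∅  "bdcc"
  [0..4]=∅  "abdcc"

S ∉ T[0,4] ⇒ NO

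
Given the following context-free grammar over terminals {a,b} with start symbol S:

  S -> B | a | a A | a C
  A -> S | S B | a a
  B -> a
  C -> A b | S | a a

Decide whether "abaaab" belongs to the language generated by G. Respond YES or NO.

Convert to CNF:
  S -> T0 A | T0 C | a
  A -> S B | T0 A | T0 C | T0 T0 | a
  B -> a
  C -> A T1 | T0 A | T0 C | T0 T0 | a
  T0 -> a
  T1 -> b

CYK fill:
  T[0,0] 'a' = {A,B,C,S,T0}  orig:{A,B,C,S}
  T[1,1] 'b' = {T1}  orig:{}
  T[2,2] 'a' = {A,B,C,S,T0}  orig:{A,B,C,S}
  T[3,3] 'a' = {A,B,C,S,T0}  orig:{A,B,C,S}
  T[4,4] 'a' = {A,B,C,S,T0}  orig:{A,B,C,S}
  T[5,5] 'b' = {T1}  orig:{}
  T[0,1] 'ab' = {C}
  T[1,2] 'ba' = ∅
  T[2,3] 'aa' = {A,C,S}
  T[3,4] 'aa' = {A,C,S}
  T[4,5] 'ab' = {C}
  T[0,2] 'aba' = ∅
  T[1,3] 'baa' = ∅
  T[2,4] 'aaa' = {A,C,S}
  T[3,5] 'aab' = {A,C,S}
  T[0,3] 'abaa' = ∅
  T[1,4] 'baaa' = ∅
  T[2,5] 'aaab' = {A,C,S}
  T[0,4] 'abaaa' = ∅
  T[1,5] 'baaab' = ∅
  T[0,5] 'abaaab' = ∅

S ∉ T[0,5] ⇒ NO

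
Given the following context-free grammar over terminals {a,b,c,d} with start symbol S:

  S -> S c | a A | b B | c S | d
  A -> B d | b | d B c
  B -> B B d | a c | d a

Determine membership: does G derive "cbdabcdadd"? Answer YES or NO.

CNF form of G:
  S -> S T1 | T1 S | T2 A | T3 B | d
  A -> B T0 | T0 X4 | b
  B -> B X5 | T0 T2 | T2 T1
  T0 -> d
  T1 -> c
  T2 -> a
  T3 -> b
  X4 -> B T1
  X5 -> B T0

CYK fill:
  [0..0]={T1}  "c"  orig:{}
  [1..1]={A,T3}  "b"  orig:{A}
  [2..2]={S,T0}  "d"  orig:{S}
  [3..3]={T2}  "a"  orig:{}
  [4..4]={A,T3}  "b"  orig:{A}
  [5..5]={T1}  "c"  orig:{}
  [6..6]={S,T0}  "d"  orig:{S}
  [7..7]={T2}  "a"  orig:{}
  [8..8]={S,T0}  "d"  orig:{S}
  [9..9]={S,T0}  "d"  orig:{S}
  [0..1]=∅  "cb"
  [1..2]=∅  "bd"
  [2..3]={B}  "da"
  [3..4]={S}  "ab"
  [4..5]=∅  "bc"
  [5..6]={S}  "cd"
  [6..7]={B}  "da"
  [7..8]=∅  "ad"
  [8..9]=∅  "dd"
  [0..2]=∅  "cbd"
  [1..3]={S}  "bda"
  [2..4]=∅  "dab"
  [3..5]={S}  "abc"
  [4..6]=∅  "bcd"
  [5..7]=∅  "cda"
  [6..8]={A,X5}  "dad"  orig:{A}
  [7..9]=∅  "add"
  [0..3]={S}  "cbda"
  [1..4]=∅  "bdab"
  [2..5]=∅  "dabc"
  [3..6]=∅  "abcd"
  [4..7]=∅  "bcda"
  [5..8]=∅  "cdad"
  [6..9]=∅  "dadd"
  [0..4]=∅  "cbdab"
  [1..5]=∅  "bdabc"
  [2..6]=∅  "dabcd"
  [3..7]=∅  "abcda"
  [4..8]=∅  "bcdad"
  [5..9]=∅  "cdadd"
  [0..5]=∅  "cbdabc"
  [1..6]=∅  "bdabcd"
  [2..7]=∅  "dabcda"
  [3..8]=∅  "abcdad"
  [4..9]=∅  "bcdadd"
  [0..6]=∅  "cbdabcd"
  [1..7]=∅  "bdabcda"
  [2..8]=∅  "dabcdad"
  [3..9]=∅  "abcdadd"
  [0..7]=∅  "cbdabcda"
  [1..8]=∅  "bdabcdad"
  [2..9]=∅  "dabcdadd"
  [0..8]=∅  "cbdabcdad"
  [1..9]=∅  "bdabcdadd"
  [0..9]=∅  "cbdabcdadd"

S ∉ T[0,9] ⇒ NO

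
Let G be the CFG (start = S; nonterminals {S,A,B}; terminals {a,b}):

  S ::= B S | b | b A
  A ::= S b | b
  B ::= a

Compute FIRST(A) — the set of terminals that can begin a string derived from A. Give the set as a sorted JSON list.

FIRST iteration:
[1]
  A via A→b: +{b}
  B via B→a: +{a}
  S via S→B S: +{a}
  S via S→b: +{b}
  S: {a,b}  A: {b}  B: {a}
[2]
  A via A→S b: +{a}
  S: {a,b}  A: {a,b}  B: {a}
[3] (no change)
  S: {a,b}  A: {a,b}  B: {a}

FIRST(A) = ["a", "b"]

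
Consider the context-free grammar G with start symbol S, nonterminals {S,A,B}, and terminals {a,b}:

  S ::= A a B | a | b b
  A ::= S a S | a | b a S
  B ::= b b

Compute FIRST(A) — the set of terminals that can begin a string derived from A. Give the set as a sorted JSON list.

Compute FIRST by fixpoint:
[1]
  A via A→a: +{a}
  A via A→b a S: +{b}
  B via B→b b: +{b}
  S via S→A a B: +{a,b}
  FIRST[S]={a,b}  FIRST[A]={a,b}  FIRST[B]={b}
[2] done
  FIRST[S]={a,b}  FIRST[A]={a,b}  FIRST[B]={b}

FIRST(A) = ["a", "b"]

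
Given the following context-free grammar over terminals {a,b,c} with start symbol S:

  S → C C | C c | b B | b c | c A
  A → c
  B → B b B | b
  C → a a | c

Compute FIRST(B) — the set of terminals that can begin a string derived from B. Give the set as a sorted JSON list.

FIRST iteration:
[1]
  A via A→c: +{c}
  B via B→b: +{b}
  C via C→a a: +{a}
  C via C→c: +{c}
  S via S→C C: +{a,c}
  S via S→b B: +{b}
  FIRST(S)={a,b,c}  FIRST(A)={c}  FIRST(B)={b}  FIRST(C)={a,c}
[2] — fixpoint
  FIRST(S)={a,b,c}  FIRST(A)={c}  FIRST(B)={b}  FIRST(C)={a,c}

FIRST(B) = ["b"]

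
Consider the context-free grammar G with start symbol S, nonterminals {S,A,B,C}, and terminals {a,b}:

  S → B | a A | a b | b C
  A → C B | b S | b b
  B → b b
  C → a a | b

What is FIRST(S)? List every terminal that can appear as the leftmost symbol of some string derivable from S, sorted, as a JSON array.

Compute FIRST by fixpoint:
[1]
  A via A→b S: +{b}
  B via B→b b: +{b}
  C via C→a a: +{a}
  C via C→b: +{b}
  S via S→B: +{b}
  S via S→a A: +{a}
  FIRST[S]={a,b}  FIRST[A]={b}  FIRST[B]={b}  FIRST[C]={a,b}
[2]
  A via A→C B: +{a}
  FIRST[S]={a,b}  FIRST[A]={a,b}  FIRST[B]={b}  FIRST[C]={a,b}
[3] done
  FIRST[S]={a,b}  FIRST[A]={a,b}  FIRST[B]={b}  FIRST[C]={a,b}

FIRST(S) = ["a", "b"]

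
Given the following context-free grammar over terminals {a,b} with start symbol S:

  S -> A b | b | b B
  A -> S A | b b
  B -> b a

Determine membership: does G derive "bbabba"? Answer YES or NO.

Convert to CNF:
  S -> A T0 | T0 B | b
  A -> S A | T0 T0
  B -> T0 T1
  T0 -> b
  T1 -> a

CYK table (by increasing span):
  T[0,0] 'b' = {S,T0}  orig:{S}
  T[1,1] 'b' = {S,T0}  orig:{S}
  T[2,2] 'a' = {T1}  orig:{}
  T[3,3] 'b' = {S,T0}  orig:{S}
  T[4,4] 'b' = {S,T0}  orig:{S}
  T[5,5] 'a' = {T1}  orig:{}
  T[0,1] 'bb' = {A}
  T[1,2] 'ba' = {B}
  T[2,3] 'ab' = ∅
  T[3,4] 'bb' = {A}
  T[4,5] 'ba' = {B}
  T[0,2] 'bba' = {S}
  T[1,3] 'bab' = ∅
  T[2,4] 'abb' = ∅
  T[3,5] 'bba' = {S}
  T[0,3] 'bbab' = ∅
  T[1,4] 'babb' = ∅
  T[2,5] 'abba' = ∅
  T[0,4] 'bbabb' = {A}
  T[1,5] 'babba' = ∅
  T[0,5] 'bbabba' = ∅

S ∉ T[0,5] ⇒ NO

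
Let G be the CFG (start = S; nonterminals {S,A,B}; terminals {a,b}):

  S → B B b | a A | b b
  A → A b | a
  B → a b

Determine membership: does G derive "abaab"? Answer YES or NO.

CNF form of G:
  S -> B X2 | T0 T0 | T1 A
  A -> A T0 | a
  B -> T1 T0
  T0 -> b
  T1 -> a
  X2 -> B T0

Fill CYK table bottom-up:
  cell(0,0) a: {A,T1}  orig:{A}
  cell(1,1) b: {T0}  orig:{}
  cell(2,2) a: {A,T1}  orig:{A}
  cell(3,3) a: {A,T1}  orig:{A}
  cell(4,4) b: {T0}  orig:{}
  cell(0,1) ab: {A,B}
  cell(1,2) ba: ∅
  cell(2,3) aa: {S}
  cell(3,4) ab: {A,B}
  cell(0,2) aba: ∅
  cell(1,3) baa: ∅
  cell(2,4) aab: {S}
  cell(0,3) abaa: ∅
  cell(1,4) baab: ∅
  cell(0,4) abaab: ∅

S ∉ T[0,4] ⇒ NO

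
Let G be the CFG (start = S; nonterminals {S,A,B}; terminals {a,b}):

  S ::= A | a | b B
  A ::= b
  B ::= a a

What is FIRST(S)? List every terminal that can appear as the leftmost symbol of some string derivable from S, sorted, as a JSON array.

FIRST iteration:
iter 1:
  A via A→b: +{b}
  B via B→a a: +{a}
  S via S→A: +{b}
  S via S→a: +{a}
  FIRST[S]={a,b}  FIRST[A]={b}  FIRST[B]={a}
iter 2: (stable)
  FIRST[S]={a,b}  FIRST[A]={b}  FIRST[B]={a}

FIRST(S) = ["a", "b"]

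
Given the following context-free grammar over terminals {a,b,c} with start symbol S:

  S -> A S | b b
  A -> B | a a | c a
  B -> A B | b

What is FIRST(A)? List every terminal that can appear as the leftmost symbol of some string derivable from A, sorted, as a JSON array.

FIRST iteration:
pass 1:
  A via A→a a: +{a}
  A via A→c a: +{c}
  B via B→A B: +{a,c}
  B via B→b: +{b}
  S via S→A S: +{a,c}
  S via S→b b: +{b}
  S: {a,b,c}  A: {a,c}  B: {a,b,c}
pass 2:
  A via A→B: +{b}
  S: {a,b,c}  A: {a,b,c}  B: {a,b,c}
pass 3: (stable)
  S: {a,b,c}  A: {a,b,c}  B: {a,b,c}

FIRST(A) = ["a", "b", "c"]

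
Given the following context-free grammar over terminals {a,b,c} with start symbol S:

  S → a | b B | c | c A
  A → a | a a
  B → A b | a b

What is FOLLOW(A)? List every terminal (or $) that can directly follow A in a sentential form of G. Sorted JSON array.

FIRST iteration:
iter 1:
  A via A→a: +{a}
  B via B→A b: +{a}
  S via S→a: +{a}
  S via S→b B: +{b}
  S via S→c: +{c}
  S: {a,b,c}  A: {a}  B: {a}
iter 2: (stable)
  S: {a,b,c}  A: {a}  B: {a}

FOLLOW iteration:
initialize: $ ∈ FOLLOW(S)
pass 1:
  B→A b: FOLLOW(A) ⊇ FIRST(b) = {b}; new: +{b}
  S→b B: FOLLOW(B) ⊇ FOLLOW(S) ⊇ {$}; new: +{$}
  S→c A: FOLLOW(A) ⊇ FOLLOW(S) ⊇ {$}; new: +{$}
  S: {$}  A: {$,b}  B: {$}
pass 2: — fixpoint
  S: {$}  A: {$,b}  B: {$}

FOLLOW(A) = ["$", "b"]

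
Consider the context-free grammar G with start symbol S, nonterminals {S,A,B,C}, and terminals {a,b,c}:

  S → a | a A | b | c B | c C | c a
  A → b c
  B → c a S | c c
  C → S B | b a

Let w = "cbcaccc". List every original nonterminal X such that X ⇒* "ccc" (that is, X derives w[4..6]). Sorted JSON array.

Convert to CNF:
  S -> T1 B | T1 C | T1 T2 | T2 A | a | b
  A -> T0 T1
  B -> T1 T1 | T1 X3
  C -> S B | T0 T2
  T0 -> b
  T1 -> c
  T2 -> a
  X3 -> T2 S

CYK fill (cells [i..j] with 4 ≤ i ≤ j ≤ 6 only):
  cell(4,4) c: {T1}  orig:{}
  cell(5,5) c: {T1}  orig:{}
  cell(6,6) c: {T1}  orig:{}
  cell(4,5) cc: {B}
  cell(5,6) cc: {B}
  cell(4,6) ccc: {S}

Original NTs in T[4,6] deriving "ccc": ["S"]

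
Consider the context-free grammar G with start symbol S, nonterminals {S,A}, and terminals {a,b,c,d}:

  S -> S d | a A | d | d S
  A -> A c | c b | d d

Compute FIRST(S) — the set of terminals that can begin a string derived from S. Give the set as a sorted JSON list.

Compute FIRST by fixpoint:
round 1:
  A via A→c b: +{c}
  A via A→d d: +{d}
  S via S→a A: +{a}
  S via S→d: +{d}
  FIRST(S)={a,d}  FIRST(A)={c,d}
round 2: (no change)
  FIRST(S)={a,d}  FIRST(A)={c,d}

FIRST(S) = ["a", "d"]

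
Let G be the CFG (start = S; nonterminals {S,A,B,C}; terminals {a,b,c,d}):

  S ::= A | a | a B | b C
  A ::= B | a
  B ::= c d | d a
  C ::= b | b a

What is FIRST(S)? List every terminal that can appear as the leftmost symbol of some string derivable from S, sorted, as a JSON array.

FIRST iteration:
pass 1:
  A via A→a: +{a}
  B via B→c d: +{c}
  B via B→d a: +{d}
  C via C→b: +{b}
  S via S→A: +{a}
  S via S→b C: +{b}
  FIRST(S)={a,b}  FIRST(A)={a}  FIRST(B)={c,d}  FIRST(C)={b}
pass 2:
  A via A→B: +{c,d}
  S via S→A: +{c,d}
  FIRST(S)={a,b,c,d}  FIRST(A)={a,c,d}  FIRST(B)={c,d}  FIRST(C)={b}
pass 3: done
  FIRST(S)={a,b,c,d}  FIRST(A)={a,c,d}  FIRST(B)={c,d}  FIRST(C)={b}

FIRST(S) = ["a", "b", "c", "d"]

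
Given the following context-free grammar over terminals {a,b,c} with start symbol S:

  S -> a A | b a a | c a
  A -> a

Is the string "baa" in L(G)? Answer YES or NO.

Convert to CNF:
  S -> T0 A | T1 X3 | T2 T0
  A -> a
  T0 -> a
  T1 -> b
  T2 -> c
  X3 -> T0 T0

CYK fill:
  [0..0]={T1}  "b"  orig:{}
  [1..1]={A,T0}  "a"  orig:{A}
  [2..2]={A,T0}  "a"  orig:{A}
  [0..1]=∅  "ba"
  [1..2]={S,X3}  "aa"  orig:{S}
  [0..2]={S}  "baa"

S ∈ T[0,2] ⇒ YES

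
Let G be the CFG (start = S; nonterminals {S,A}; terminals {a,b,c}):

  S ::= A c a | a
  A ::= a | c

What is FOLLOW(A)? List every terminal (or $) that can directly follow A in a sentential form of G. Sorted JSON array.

Compute FIRST by fixpoint:
pass 1:
  A via A→a: +{a}
  A via A→c: +{c}
  S via S→A c a: +{a,c}
  FIRST(S)={a,c}  FIRST(A)={a,c}
pass 2: — fixpoint
  FIRST(S)={a,c}  FIRST(A)={a,c}

FOLLOW iteration:
initialize: $ ∈ FOLLOW(S)
pass 1:
  S→A c a: FOLLOW(A) ⊇ FIRST(c) = {c}; new: +{c}
  S: {$}  A: {c}
pass 2: (no change)
  S: {$}  A: {c}

FOLLOW(A) = ["c"]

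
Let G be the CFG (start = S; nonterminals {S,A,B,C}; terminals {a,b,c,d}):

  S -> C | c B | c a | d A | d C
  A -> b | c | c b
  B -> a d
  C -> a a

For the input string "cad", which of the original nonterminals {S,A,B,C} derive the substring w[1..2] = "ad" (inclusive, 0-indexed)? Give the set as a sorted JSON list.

CNF form of G:
  S -> T0 B | T0 T2 | T2 T2 | T3 A | T3 C
  A -> T0 T1 | b | c
  B -> T2 T3
  C -> T2 T2
  T0 -> c
  T1 -> b
  T2 -> a
  T3 -> d

Fill CYK table bottom-up, restricted to cells inside w[1..2]:
  [1..1]={T2}  "a"  orig:{}
  [2..2]={T3}  "d"  orig:{}
  [1..2]={B}  "ad"

Original NTs in T[1,2] deriving "ad": ["B"]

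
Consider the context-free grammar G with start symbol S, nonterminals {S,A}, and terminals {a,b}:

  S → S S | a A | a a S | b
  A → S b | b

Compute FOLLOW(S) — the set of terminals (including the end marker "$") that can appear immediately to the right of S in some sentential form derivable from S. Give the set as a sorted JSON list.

FIRST iteration:
iter 1:
  A via A→b: +{b}
  S via S→a A: +{a}
  S via S→b: +{b}
  FIRST[S]={a,b}  FIRST[A]={b}
iter 2:
  A via A→S b: +{a}
  FIRST[S]={a,b}  FIRST[A]={a,b}
iter 3: (no change)
  FIRST[S]={a,b}  FIRST[A]={a,b}

FOLLOW iteration:
FOLLOW(S) := {$}
[1]
  A→S b: FOLLOW(S) ⊇ FIRST(b) = {b}; new: +{b}
  S→S S: FOLLOW(S) ⊇ FIRST(S) = {a,b}; new: +{a}
  S→a A: FOLLOW(A) ⊇ FOLLOW(S) ⊇ {$,a,b}; new: +{$,a,b}
  FOLLOW[S]={$,a,b}  FOLLOW[A]={$,a,b}
[2] (no change)
  FOLLOW[S]={$,a,b}  FOLLOW[A]={$,a,b}

FOLLOW(S) = ["$", "a", "b"]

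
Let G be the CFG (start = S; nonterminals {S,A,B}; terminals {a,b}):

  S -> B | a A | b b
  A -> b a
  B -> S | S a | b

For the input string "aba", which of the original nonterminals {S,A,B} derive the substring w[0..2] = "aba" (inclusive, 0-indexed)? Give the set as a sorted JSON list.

CNF form of G:
  S -> S T1 | T0 T0 | T1 A | b
  A -> T0 T1
  B -> S T1 | T0 T0 | T1 A | b
  T0 -> b
  T1 -> a

CYK table (by increasing span) (cells [i..j] with 0 ≤ i ≤ j ≤ 2 only):
  cell(0,0) a: {T1}  orig:{}
  cell(1,1) b: {B,S,T0}  orig:{B,S}
  cell(2,2) a: {T1}  orig:{}
  cell(0,1) ab: ∅
  cell(1,2) ba: {A,B,S}
  cell(0,2) aba: {B,S}

Original NTs in T[0,2] deriving "aba": ["B", "S"]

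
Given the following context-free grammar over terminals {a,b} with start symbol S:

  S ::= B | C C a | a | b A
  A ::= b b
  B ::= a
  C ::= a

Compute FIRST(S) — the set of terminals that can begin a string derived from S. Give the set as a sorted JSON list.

FIRST iteration:
[1]
  A via A→b b: +{b}
  B via B→a: +{a}
  C via C→a: +{a}
  S via S→B: +{a}
  S via S→b A: +{b}
  S: {a,b}  A: {b}  B: {a}  C: {a}
[2] (stable)
  S: {a,b}  A: {b}  B: {a}  C: {a}

FIRST(S) = ["a", "b"]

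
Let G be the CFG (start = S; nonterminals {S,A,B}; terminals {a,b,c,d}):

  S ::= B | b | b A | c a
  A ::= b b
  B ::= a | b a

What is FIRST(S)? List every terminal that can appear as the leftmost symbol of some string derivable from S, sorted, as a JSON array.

Compute FIRST by fixpoint:
iter 1:
  A via A→b b: +{b}
  B via B→a: +{a}
  B via B→b a: +{b}
  S via S→B: +{a,b}
  S via S→c a: +{c}
  FIRST[S]={a,b,c}  FIRST[A]={b}  FIRST[B]={a,b}
iter 2: (no change)
  FIRST[S]={a,b,c}  FIRST[A]={b}  FIRST[B]={a,b}

FIRST(S) = ["a", "b", "c"]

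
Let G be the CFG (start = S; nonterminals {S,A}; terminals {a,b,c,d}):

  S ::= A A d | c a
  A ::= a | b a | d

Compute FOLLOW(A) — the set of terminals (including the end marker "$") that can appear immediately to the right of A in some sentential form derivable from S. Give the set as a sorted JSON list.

Compute FIRST by fixpoint:
round 1:
  A via A→a: +{a}
  A via A→b a: +{b}
  A via A→d: +{d}
  S via S→A A d: +{a,b,d}
  S via S→c a: +{c}
  FIRST[S]={a,b,c,d}  FIRST[A]={a,b,d}
round 2: — fixpoint
  FIRST[S]={a,b,c,d}  FIRST[A]={a,b,d}

FOLLOW iteration:
seed FOLLOW(S) with $
[1]
  S→A A d: FOLLOW(A) ⊇ FIRST(A) = {a,b,d}; new: +{a,b,d}
  FOLLOW(S)={$}  FOLLOW(A)={a,b,d}
[2] done
  FOLLOW(S)={$}  FOLLOW(A)={a,b,d}

FOLLOW(A) = ["a", "b", "d"]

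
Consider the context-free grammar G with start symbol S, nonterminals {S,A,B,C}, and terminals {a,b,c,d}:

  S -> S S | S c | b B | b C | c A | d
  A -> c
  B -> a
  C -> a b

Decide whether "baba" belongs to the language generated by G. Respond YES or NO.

Convert to CNF:
  S -> S S | S T2 | T1 B | T1 C | T2 A | d
  A -> c
  B -> a
  C -> T0 T1
  T0 -> a
  T1 -> b
  T2 -> c

CYK table (by increasing span):
  cell(0,0) b: {T1}  orig:{}
  cell(1,1) a: {B,T0}  orig:{B}
  cell(2,2) b: {T1}  orig:{}
  cell(3,3) a: {B,T0}  orig:{B}
  cell(0,1) ba: {S}
  cell(1,2) ab: {C}
  cell(2,3) ba: {S}
  cell(0,2) bab: {S}
  cell(1,3) aba: ∅
  cell(0,3) baba: {S}

S ∈ T[0,3] ⇒ YES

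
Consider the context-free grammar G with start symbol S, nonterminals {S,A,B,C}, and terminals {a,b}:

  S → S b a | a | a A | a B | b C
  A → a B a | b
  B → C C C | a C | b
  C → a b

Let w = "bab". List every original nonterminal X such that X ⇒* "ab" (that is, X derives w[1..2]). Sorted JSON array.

Convert to CNF:
  S -> S X4 | T0 A | T0 B | T1 C | a
  A -> T0 X2 | b
  B -> C X3 | T0 C | b
  C -> T0 T1
  T0 -> a
  T1 -> b
  X2 -> B T0
  X3 -> C C
  X4 -> T1 T0

CYK table (by increasing span) — only the sub-triangle for w[1..2]:
  cell(1,1) a: {S,T0}  orig:{S}
  cell(2,2) b: {A,B,T1}  orig:{A,B}
  cell(1,2) ab: {C,S}

Original NTs in T[1,2] deriving "ab": ["C", "S"]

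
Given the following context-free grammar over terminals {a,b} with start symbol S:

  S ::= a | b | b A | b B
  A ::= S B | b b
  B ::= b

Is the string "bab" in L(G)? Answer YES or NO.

Convert to CNF:
  S -> T0 A | T0 B | a | b
  A -> S B | T0 T0
  B -> b
  T0 -> b

CYK fill:
  T[0,0] 'b' = {B,S,T0}  orig:{B,S}
  T[1,1] 'a' = {S}
  T[2,2] 'b' = {B,S,T0}  orig:{B,S}
  T[0,1] 'ba' = ∅
  T[1,2] 'ab' = {A}
  T[0,2] 'bab' = {S}

S ∈ T[0,2] ⇒ YES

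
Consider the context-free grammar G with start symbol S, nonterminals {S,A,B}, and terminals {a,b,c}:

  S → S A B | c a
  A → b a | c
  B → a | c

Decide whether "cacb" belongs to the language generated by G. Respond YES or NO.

Convert to CNF:
  S -> S X3 | T2 T1
  A -> T0 T1 | c
  B -> a | c
  T0 -> b
  T1 -> a
  T2 -> c
  X3 -> A B

CYK fill:
  cell(0,0) c: {A,B,T2}  orig:{A,B}
  cell(1,1) a: {B,T1}  orig:{B}
  cell(2,2) c: {A,B,T2}  orig:{A,B}
  cell(3,3) b: {T0}  orig:{}
  cell(0,1) ca: {S,X3}  orig:{S}
  cell(1,2) ac: ∅
  cell(2,3) cb: ∅
  cell(0,2) cac: ∅
  cell(1,3) acb: ∅
  cell(0,3) cacb: ∅

S ∉ T[0,3] ⇒ NO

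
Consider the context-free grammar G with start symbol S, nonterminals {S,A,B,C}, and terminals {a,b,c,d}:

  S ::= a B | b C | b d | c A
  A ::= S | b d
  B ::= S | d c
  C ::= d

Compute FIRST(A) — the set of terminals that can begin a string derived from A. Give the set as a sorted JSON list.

FIRST sets, iterate to fixpoint:
iter 1:
  A via A→b d: +{b}
  B via B→d c: +{d}
  C via C→d: +{d}
  S via S→a B: +{a}
  S via S→b C: +{b}
  S via S→c A: +{c}
  FIRST[S]={a,b,c}  FIRST[A]={b}  FIRST[B]={d}  FIRST[C]={d}
iter 2:
  A via A→S: +{a,c}
  B via B→S: +{a,b,c}
  FIRST[S]={a,b,c}  FIRST[A]={a,b,c}  FIRST[B]={a,b,c,d}  FIRST[C]={d}
iter 3: — fixpoint
  FIRST[S]={a,b,c}  FIRST[A]={a,b,c}  FIRST[B]={a,b,c,d}  FIRST[C]={d}

FIRST(A) = ["a", "b", "c"]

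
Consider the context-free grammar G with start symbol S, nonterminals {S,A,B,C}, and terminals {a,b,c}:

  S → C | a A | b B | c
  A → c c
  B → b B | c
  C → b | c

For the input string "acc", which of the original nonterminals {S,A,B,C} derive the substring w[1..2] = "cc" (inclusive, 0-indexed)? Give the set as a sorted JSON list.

CNF form of G:
  S -> T1 B | T2 A | b | c
  A -> T0 T0
  B -> T1 B | c
  C -> b | c
  T0 -> c
  T1 -> b
  T2 -> a

Fill CYK table bottom-up, restricted to cells inside w[1..2]:
  [1..1]={B,C,S,T0}  "c"  orig:{B,C,S}
  [2..2]={B,C,S,T0}  "c"  orig:{B,C,S}
  [1..2]={A}  "cc"

Original NTs in T[1,2] deriving "cc": ["A"]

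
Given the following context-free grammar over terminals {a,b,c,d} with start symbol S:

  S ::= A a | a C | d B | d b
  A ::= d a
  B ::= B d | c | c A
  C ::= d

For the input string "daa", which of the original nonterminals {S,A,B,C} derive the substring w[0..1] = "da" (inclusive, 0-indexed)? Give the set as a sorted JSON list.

CNF form of G:
  S -> A T1 | T0 B | T0 T3 | T1 C
  A -> T0 T1
  B -> B T0 | T2 A | c
  C -> d
  T0 -> d
  T1 -> a
  T2 -> c
  T3 -> b

Fill CYK table bottom-up (cells [i..j] with 0 ≤ i ≤ j ≤ 1 only):
  [0..0]={C,T0}  "d"  orig:{C}
  [1..1]={T1}  "a"  orig:{}
  [0..1]={A}  "da"

Original NTs in T[0,1] deriving "da": ["A"]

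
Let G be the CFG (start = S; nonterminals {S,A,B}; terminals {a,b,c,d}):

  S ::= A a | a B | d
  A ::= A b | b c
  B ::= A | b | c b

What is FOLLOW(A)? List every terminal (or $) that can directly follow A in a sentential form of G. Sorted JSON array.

FIRST sets, iterate to fixpoint:
round 1:
  A via A→b c: +{b}
  B via B→A: +{b}
  B via B→c b: +{c}
  S via S→A a: +{b}
  S via S→a B: +{a}
  S via S→d: +{d}
  FIRST[S]={a,b,d}  FIRST[A]={b}  FIRST[B]={b,c}
round 2: — fixpoint
  FIRST[S]={a,b,d}  FIRST[A]={b}  FIRST[B]={b,c}

FOLLOW iteration:
seed FOLLOW(S) with $
[1]
  A→A b: FOLLOW(A) ⊇ FIRST(b) = {b}; new: +{b}
  S→A a: FOLLOW(A) ⊇ FIRST(a) = {a}; new: +{a}
  S→a B: FOLLOW(B) ⊇ FOLLOW(S) ⊇ {$}; new: +{$}
  FOLLOW[S]={$}  FOLLOW[A]={a,b}  FOLLOW[B]={$}
[2]
  B→A: FOLLOW(A) ⊇ FOLLOW(B) ⊇ {$}; new: +{$}
  FOLLOW[S]={$}  FOLLOW[A]={$,a,b}  FOLLOW[B]={$}
[3] (no change)
  FOLLOW[S]={$}  FOLLOW[A]={$,a,b}  FOLLOW[B]={$}

FOLLOW(A) = ["$", "a", "b"]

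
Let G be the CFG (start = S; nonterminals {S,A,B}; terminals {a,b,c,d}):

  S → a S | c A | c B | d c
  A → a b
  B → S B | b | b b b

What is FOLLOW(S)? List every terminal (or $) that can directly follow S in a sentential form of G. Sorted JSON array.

FIRST sets, iterate to fixpoint:
[1]
  A via A→a b: +{a}
  B via B→b: +{b}
  S via S→a S: +{a}
  S via S→c A: +{c}
  S via S→d c: +{d}
  FIRST[S]={a,c,d}  FIRST[A]={a}  FIRST[B]={b}
[2]
  B via B→S B: +{a,c,d}
  FIRST[S]={a,c,d}  FIRST[A]={a}  FIRST[B]={a,b,c,d}
[3] (stable)
  FIRST[S]={a,c,d}  FIRST[A]={a}  FIRST[B]={a,b,c,d}

Compute FOLLOW by fixpoint:
FOLLOW(S) := {$}
round 1:
  B→S B: FOLLOW(S) ⊇ FIRST(B) = {a,b,c,d}; new: +{a,b,c,d}
  S→c A: FOLLOW(A) ⊇ FOLLOW(S) ⊇ {$,a,b,c,d}; new: +{$,a,b,c,d}
  S→c B: FOLLOW(B) ⊇ FOLLOW(S) ⊇ {$,a,b,c,d}; new: +{$,a,b,c,d}
  S: {$,a,b,c,d}  A: {$,a,b,c,d}  B: {$,a,b,c,d}
round 2: (stable)
  S: {$,a,b,c,d}  A: {$,a,b,c,d}  B: {$,a,b,c,d}

FOLLOW(S) = ["$", "a", "b", "c", "d"]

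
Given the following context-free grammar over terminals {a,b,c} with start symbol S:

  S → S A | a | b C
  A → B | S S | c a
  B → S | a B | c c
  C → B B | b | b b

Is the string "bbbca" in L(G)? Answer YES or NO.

Convert to CNF:
  S -> S A | T1 C | a
  A -> S A | S S | T0 B | T1 C | T2 T0 | T2 T2 | a
  B -> S A | T0 B | T1 C | T2 T2 | a
  C -> B B | T1 T1 | b
  T0 -> a
  T1 -> b
  T2 -> c

Fill CYK table bottom-up:
  T[0,0] 'b' = {C,T1}  orig:{C}
  T[1,1] 'b' = {C,T1}  orig:{C}
  T[2,2] 'b' = {C,T1}  orig:{C}
  T[3,3] 'c' = {T2}  orig:{}
  T[4,4] 'a' = {A,B,S,T0}  orig:{A,B,S}
  T[0,1] 'bb' = {A,B,C,S}
  T[1,2] 'bb' = {A,B,C,S}
  T[2,3] 'bc' = ∅
  T[3,4] 'ca' = {A}
  T[0,2] 'bbb' = {A,B,S}
  T[1,3] 'bbc' = ∅
  T[2,4] 'bca' = ∅
  T[0,3] 'bbbc' = ∅
  T[1,4] 'bbca' = {A,B,S}
  T[0,4] 'bbbca' = {A,B,S}

S ∈ T[0,4] ⇒ YES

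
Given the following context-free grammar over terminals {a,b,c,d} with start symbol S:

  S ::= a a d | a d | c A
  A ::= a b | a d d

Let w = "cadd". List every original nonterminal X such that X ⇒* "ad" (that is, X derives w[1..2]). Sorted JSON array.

Convert to CNF:
  S -> T0 T2 | T0 X5 | T3 A
  A -> T0 T1 | T0 X4
  T0 -> a
  T1 -> b
  T2 -> d
  T3 -> c
  X4 -> T2 T2
  X5 -> T0 T2

CYK fill, restricted to cells inside w[1..2]:
  [1..1]={T0}  "a"  orig:{}
  [2..2]={T2}  "d"  orig:{}
  [1..2]={S,X5}  "ad"  orig:{S}

Original NTs in T[1,2] deriving "ad": ["S"]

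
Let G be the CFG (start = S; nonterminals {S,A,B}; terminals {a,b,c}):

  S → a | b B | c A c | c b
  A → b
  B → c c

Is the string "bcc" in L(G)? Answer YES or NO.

Convert to CNF:
  S -> T0 T1 | T0 X2 | T1 B | a
  A -> b
  B -> T0 T0
  T0 -> c
  T1 -> b
  X2 -> A T0

CYK table (by increasing span):
  cell(0,0) b: {A,T1}  orig:{A}
  cell(1,1) c: {T0}  orig:{}
  cell(2,2) c: {T0}  orig:{}
  cell(0,1) bc: {X2}  orig:{}
  cell(1,2) cc: {B}
  cell(0,2) bcc: {S}

S ∈ T[0,2] ⇒ YES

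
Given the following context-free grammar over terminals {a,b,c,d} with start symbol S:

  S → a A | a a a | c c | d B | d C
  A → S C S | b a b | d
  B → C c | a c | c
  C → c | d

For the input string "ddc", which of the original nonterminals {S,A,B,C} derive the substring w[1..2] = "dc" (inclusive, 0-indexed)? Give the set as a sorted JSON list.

Convert to CNF:
  S -> T1 A | T1 X6 | T2 T2 | T3 B | T3 C
  A -> S X4 | T0 X5 | d
  B -> C T2 | T1 T2 | c
  C -> c | d
  T0 -> b
  T1 -> a
  T2 -> c
  T3 -> d
  X4 -> C S
  X5 -> T1 T0
  X6 -> T1 T1

CYK fill — only the sub-triangle for w[1..2]:
  [1..1]={A,C,T3}  "d"  orig:{A,C}
  [2..2]={B,C,T2}  "c"  orig:{B,C}
  [1..2]={B,S}  "dc"

Original NTs in T[1,2] deriving "dc": ["B", "S"]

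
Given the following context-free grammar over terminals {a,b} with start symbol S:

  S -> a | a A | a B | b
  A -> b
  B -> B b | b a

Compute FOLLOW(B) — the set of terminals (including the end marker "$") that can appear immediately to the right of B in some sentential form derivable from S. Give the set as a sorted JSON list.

FIRST sets, iterate to fixpoint:
round 1:
  A via A→b: +{b}
  B via B→b a: +{b}
  S via S→a: +{a}
  S via S→b: +{b}
  S: {a,b}  A: {b}  B: {b}
round 2: (no change)
  S: {a,b}  A: {b}  B: {b}

FOLLOW iteration:
FOLLOW(S) := {$}
iter 1:
  B→B b: FOLLOW(B) ⊇ FIRST(b) = {b}; new: +{b}
  S→a A: FOLLOW(A) ⊇ FOLLOW(S) ⊇ {$}; new: +{$}
  S→a B: FOLLOW(B) ⊇ FOLLOW(S) ⊇ {$}; new: +{$}
  S: {$}  A: {$}  B: {$,b}
iter 2: — fixpoint
  S: {$}  A: {$}  B: {$,b}

FOLLOW(B) = ["$", "b"]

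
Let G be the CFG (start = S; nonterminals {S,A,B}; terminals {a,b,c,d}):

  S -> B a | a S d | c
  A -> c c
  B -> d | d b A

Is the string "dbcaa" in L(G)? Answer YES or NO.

Convert to CNF:
  S -> B T3 | T3 X5 | c
  A -> T0 T0
  B -> T1 X4 | d
  T0 -> c
  T1 -> d
  T2 -> b
  T3 -> a
  X4 -> T2 A
  X5 -> S T1

CYK fill:
  T[0,0] 'd' = {B,T1}  orig:{B}
  T[1,1] 'b' = {T2}  orig:{}
  T[2,2] 'c' = {S,T0}  orig:{S}
  T[3,3] 'a' = {T3}  orig:{}
  T[4,4] 'a' = {T3}  orig:{}
  T[0,1] 'db' = ∅
  T[1,2] 'bc' = ∅
  T[2,3] 'ca' = ∅
  T[3,4] 'aa' = ∅
  T[0,2] 'dbc' = ∅
  T[1,3] 'bca' = ∅
  T[2,4] 'caa' = ∅
  T[0,3] 'dbca' = ∅
  T[1,4] 'bcaa' = ∅
  T[0,4] 'dbcaa' = ∅

S ∉ T[0,4] ⇒ NO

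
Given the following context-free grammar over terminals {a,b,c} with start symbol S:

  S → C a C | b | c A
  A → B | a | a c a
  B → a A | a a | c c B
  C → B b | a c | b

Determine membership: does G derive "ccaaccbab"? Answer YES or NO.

Convert to CNF:
  S -> C X6 | T1 A | b
  A -> T0 A | T0 T0 | T0 X3 | T1 X4 | a
  B -> T0 A | T0 T0 | T1 X5
  C -> B T2 | T0 T1 | b
  T0 -> a
  T1 -> c
  T2 -> b
  X3 -> T1 T0
  X4 -> T1 B
  X5 -> T1 B
  X6 -> T0 C

CYK fill:
  [0..0]={T1}  "c"  orig:{}
  [1..1]={T1}  "c"  orig:{}
  [2..2]={A,T0}  "a"  orig:{A}
  [3..3]={A,T0}  "a"  orig:{A}
  [4..4]={T1}  "c"  orig:{}
  [5..5]={T1}  "c"  orig:{}
  [6..6]={C,S,T2}  "b"  orig:{C,S}
  [7..7]={A,T0}  "a"  orig:{A}
  [8..8]={C,S,T2}  "b"  orig:{C,S}
  [0..1]=∅  "cc"
  [1..2]={S,X3}  "ca"  orig:{S}
  [2..3]={A,B}  "aa"
  [3..4]={C}  "ac"
  [4..5]=∅  "cc"
  [5..6]=∅  "cb"
  [6..7]=∅  "ba"
  [7..8]={X6}  "ab"  orig:{}
  [0..2]=∅  "cca"
  [1..3]={S,X4,X5}  "caa"  orig:{S}
  [2..4]={X6}  "aac"  orig:{}
  [3..5]=∅  "acc"
  [4..6]=∅  "ccb"
  [5..7]=∅  "cba"
  [6..8]={S}  "bab"
  [0..3]={A,B}  "ccaa"
  [1..4]=∅  "caac"
  [2..5]=∅  "aacc"
  [3..6]=∅  "accb"
  [4..7]=∅  "ccba"
  [5..8]=∅  "cbab"
  [0..4]=∅  "ccaac"
  [1..5]=∅  "caacc"
  [2..6]=∅  "aaccb"
  [3..7]=∅  "accba"
  [4..8]=∅  "ccbab"
  [0..5]=∅  "ccaacc"
  [1..6]=∅  "caaccb"
  [2..7]=∅  "aaccba"
  [3..8]=∅  "accbab"
  [0..6]=∅  "ccaaccb"
  [1..7]=∅  "caaccba"
  [2..8]=∅  "aaccbab"
  [0..7]=∅  "ccaaccba"
  [1..8]=∅  "caaccbab"
  [0..8]=∅  "ccaaccbab"

S ∉ T[0,8] ⇒ NO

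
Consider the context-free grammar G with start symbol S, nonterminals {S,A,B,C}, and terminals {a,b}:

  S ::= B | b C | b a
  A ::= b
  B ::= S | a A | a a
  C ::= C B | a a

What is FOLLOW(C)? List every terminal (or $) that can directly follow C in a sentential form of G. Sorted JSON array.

FIRST sets, iterate to fixpoint:
[1]
  A via A→b: +{b}
  B via B→a A: +{a}
  C via C→a a: +{a}
  S via S→B: +{a}
  S via S→b C: +{b}
  S: {a,b}  A: {b}  B: {a}  C: {a}
[2]
  B via B→S: +{b}
  S: {a,b}  A: {b}  B: {a,b}  C: {a}
[3] (no change)
  S: {a,b}  A: {b}  B: {a,b}  C: {a}

FOLLOW iteration:
initialize: $ ∈ FOLLOW(S)
[1]
  C→C B: FOLLOW(C) ⊇ FIRST(B) = {a,b}; new: +{a,b}
  C→C B: FOLLOW(B) ⊇ FOLLOW(C) ⊇ {a,b}; new: +{a,b}
  S→B: FOLLOW(B) ⊇ FOLLOW(S) ⊇ {$}; new: +{$}
  S→b C: FOLLOW(C) ⊇ FOLLOW(S) ⊇ {$}; new: +{$}
  S: {$}  A: {}  B: {$,a,b}  C: {$,a,b}
[2]
  B→S: FOLLOW(S) ⊇ FOLLOW(B) ⊇ {$,a,b}; new: +{a,b}
  B→a A: FOLLOW(A) ⊇ FOLLOW(B) ⊇ {$,a,b}; new: +{$,a,b}
  S: {$,a,b}  A: {$,a,b}  B: {$,a,b}  C: {$,a,b}
[3] — fixpoint
  S: {$,a,b}  A: {$,a,b}  B: {$,a,b}  C: {$,a,b}

FOLLOW(C) = ["$", "a", "b"]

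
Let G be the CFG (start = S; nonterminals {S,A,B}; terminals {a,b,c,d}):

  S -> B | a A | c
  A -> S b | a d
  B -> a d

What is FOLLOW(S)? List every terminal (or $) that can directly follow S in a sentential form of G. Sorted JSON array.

Compute FIRST by fixpoint:
pass 1:
  A via A→a d: +{a}
  B via B→a d: +{a}
  S via S→B: +{a}
  S via S→c: +{c}
  FIRST[S]={a,c}  FIRST[A]={a}  FIRST[B]={a}
pass 2:
  A via A→S b: +{c}
  FIRST[S]={a,c}  FIRST[A]={a,c}  FIRST[B]={a}
pass 3: (stable)
  FIRST[S]={a,c}  FIRST[A]={a,c}  FIRST[B]={a}

Compute FOLLOW by fixpoint:
FOLLOW(S) := {$}
iter 1:
  A→S b: FOLLOW(S) ⊇ FIRST(b) = {b}; new: +{b}
  S→B: FOLLOW(B) ⊇ FOLLOW(S) ⊇ {$,b}; new: +{$,b}
  S→a A: FOLLOW(A) ⊇ FOLLOW(S) ⊇ {$,b}; new: +{$,b}
  FOLLOW[S]={$,b}  FOLLOW[A]={$,b}  FOLLOW[B]={$,b}
iter 2: (stable)
  FOLLOW[S]={$,b}  FOLLOW[A]={$,b}  FOLLOW[B]={$,b}

FOLLOW(S) = ["$", "b"]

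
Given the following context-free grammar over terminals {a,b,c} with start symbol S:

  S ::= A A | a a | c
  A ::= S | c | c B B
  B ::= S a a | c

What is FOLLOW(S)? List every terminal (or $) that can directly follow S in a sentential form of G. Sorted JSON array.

FIRST iteration:
pass 1:
  A via A→c: +{c}
  B via B→c: +{c}
  S via S→A A: +{c}
  S via S→a a: +{a}
  S: {a,c}  A: {c}  B: {c}
pass 2:
  A via A→S: +{a}
  B via B→S a a: +{a}
  S: {a,c}  A: {a,c}  B: {a,c}
pass 3: (no change)
  S: {a,c}  A: {a,c}  B: {a,c}

FOLLOW iteration:
FOLLOW(S) := {$}
[1]
  A→c B B: FOLLOW(B) ⊇ FIRST(B) = {a,c}; new: +{a,c}
  B→S a a: FOLLOW(S) ⊇ FIRST(a) = {a}; new: +{a}
  S→A A: FOLLOW(A) ⊇ FIRST(A) = {a,c}; new: +{a,c}
  S→A A: FOLLOW(A) ⊇ FOLLOW(S) ⊇ {$,a}; new: +{$}
  S: {$,a}  A: {$,a,c}  B: {a,c}
[2]
  A→S: FOLLOW(S) ⊇ FOLLOW(A) ⊇ {$,a,c}; new: +{c}
  A→c B B: FOLLOW(B) ⊇ FOLLOW(A) ⊇ {$,a,c}; new: +{$}
  S: {$,a,c}  A: {$,a,c}  B: {$,a,c}
[3] done
  S: {$,a,c}  A: {$,a,c}  B: {$,a,c}

FOLLOW(S) = ["$", "a", "c"]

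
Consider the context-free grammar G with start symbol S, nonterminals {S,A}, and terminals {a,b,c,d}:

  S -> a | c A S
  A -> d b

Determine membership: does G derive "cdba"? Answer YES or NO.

CNF form of G:
  S -> T2 X3 | a
  A -> T0 T1
  T0 -> d
  T1 -> b
  T2 -> c
  X3 -> A S

CYK table (by increasing span):
  T[0,0] 'c' = {T2}  orig:{}
  T[1,1] 'd' = {T0}  orig:{}
  T[2,2] 'b' = {T1}  orig:{}
  T[3,3] 'a' = {S}
  T[0,1] 'cd' = ∅
  T[1,2] 'db' = {A}
  T[2,3] 'ba' = ∅
  T[0,2] 'cdb' = ∅
  T[1,3] 'dba' = {X3}  orig:{}
  T[0,3] 'cdba' = {S}

S ∈ T[0,3] ⇒ YES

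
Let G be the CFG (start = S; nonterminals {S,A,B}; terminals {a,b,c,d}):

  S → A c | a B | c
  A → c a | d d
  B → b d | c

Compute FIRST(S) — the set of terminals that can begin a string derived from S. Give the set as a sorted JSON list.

FIRST iteration:
[1]
  A via A→c a: +{c}
  A via A→d d: +{d}
  B via B→b d: +{b}
  B via B→c: +{c}
  S via S→A c: +{c,d}
  S via S→a B: +{a}
  FIRST(S)={a,c,d}  FIRST(A)={c,d}  FIRST(B)={b,c}
[2] (no change)
  FIRST(S)={a,c,d}  FIRST(A)={c,d}  FIRST(B)={b,c}

FIRST(S) = ["a", "c", "d"]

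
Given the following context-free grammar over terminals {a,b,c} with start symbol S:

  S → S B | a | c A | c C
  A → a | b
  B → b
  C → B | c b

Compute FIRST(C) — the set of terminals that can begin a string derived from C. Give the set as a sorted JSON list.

FIRST sets, iterate to fixpoint:
pass 1:
  A via A→a: +{a}
  A via A→b: +{b}
  B via B→b: +{b}
  C via C→B: +{b}
  C via C→c b: +{c}
  S via S→a: +{a}
  S via S→c A: +{c}
  FIRST(S)={a,c}  FIRST(A)={a,b}  FIRST(B)={b}  FIRST(C)={b,c}
pass 2: (stable)
  FIRST(S)={a,c}  FIRST(A)={a,b}  FIRST(B)={b}  FIRST(C)={b,c}

FIRST(C) = ["b", "c"]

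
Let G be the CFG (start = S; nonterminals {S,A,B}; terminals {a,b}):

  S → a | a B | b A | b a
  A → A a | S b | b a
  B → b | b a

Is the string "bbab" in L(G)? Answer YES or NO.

CNF form of G:
  S -> T0 B | T1 A | T1 T0 | a
  A -> A T0 | S T1 | T1 T0
  B -> T1 T0 | b
  T0 -> a
  T1 -> b

Fill CYK table bottom-up:
  cell(0,0) b: {B,T1}  orig:{B}
  cell(1,1) b: {B,T1}  orig:{B}
  cell(2,2) a: {S,T0}  orig:{S}
  cell(3,3) b: {B,T1}  orig:{B}
  cell(0,1) bb: ∅
  cell(1,2) ba: {A,B,S}
  cell(2,3) ab: {A,S}
  cell(0,2) bba: {S}
  cell(1,3) bab: {A,S}
  cell(0,3) bbab: {A,S}

S ∈ T[0,3] ⇒ YES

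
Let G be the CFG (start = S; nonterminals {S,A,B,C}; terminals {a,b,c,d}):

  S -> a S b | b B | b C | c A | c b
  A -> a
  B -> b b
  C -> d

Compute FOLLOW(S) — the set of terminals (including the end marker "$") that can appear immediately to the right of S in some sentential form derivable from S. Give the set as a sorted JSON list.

Compute FIRST by fixpoint:
round 1:
  A via A→a: +{a}
  B via B→b b: +{b}
  C via C→d: +{d}
  S via S→a S b: +{a}
  S via S→b B: +{b}
  S via S→c A: +{c}
  FIRST[S]={a,b,c}  FIRST[A]={a}  FIRST[B]={b}  FIRST[C]={d}
round 2: — fixpoint
  FIRST[S]={a,b,c}  FIRST[A]={a}  FIRST[B]={b}  FIRST[C]={d}

Compute FOLLOW by fixpoint:
initialize: $ ∈ FOLLOW(S)
[1]
  S→a S b: FOLLOW(S) ⊇ FIRST(b) = {b}; new: +{b}
  S→b B: FOLLOW(B) ⊇ FOLLOW(S) ⊇ {$,b}; new: +{$,b}
  S→b C: FOLLOW(C) ⊇ FOLLOW(S) ⊇ {$,b}; new: +{$,b}
  S→c A: FOLLOW(A) ⊇ FOLLOW(S) ⊇ {$,b}; new: +{$,b}
  S: {$,b}  A: {$,b}  B: {$,b}  C: {$,b}
[2] (stable)
  S: {$,b}  A: {$,b}  B: {$,b}  C: {$,b}

FOLLOW(S) = ["$", "b"]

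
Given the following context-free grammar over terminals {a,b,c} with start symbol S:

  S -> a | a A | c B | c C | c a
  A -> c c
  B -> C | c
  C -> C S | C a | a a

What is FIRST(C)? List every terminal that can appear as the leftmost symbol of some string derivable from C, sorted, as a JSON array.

FIRST sets, iterate to fixpoint:
iter 1:
  A via A→c c: +{c}
  B via B→c: +{c}
  C via C→a a: +{a}
  S via S→a: +{a}
  S via S→c B: +{c}
  FIRST[S]={a,c}  FIRST[A]={c}  FIRST[B]={c}  FIRST[C]={a}
iter 2:
  B via B→C: +{a}
  FIRST[S]={a,c}  FIRST[A]={c}  FIRST[B]={a,c}  FIRST[C]={a}
iter 3: (stable)
  FIRST[S]={a,c}  FIRST[A]={c}  FIRST[B]={a,c}  FIRST[C]={a}

FIRST(C) = ["a"]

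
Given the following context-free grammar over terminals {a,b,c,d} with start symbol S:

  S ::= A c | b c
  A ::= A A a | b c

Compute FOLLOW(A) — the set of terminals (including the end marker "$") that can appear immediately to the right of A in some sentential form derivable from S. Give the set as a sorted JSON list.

FIRST sets, iterate to fixpoint:
iter 1:
  A via A→b c: +{b}
  S via S→A c: +{b}
  S: {b}  A: {b}
iter 2: (stable)
  S: {b}  A: {b}

Compute FOLLOW by fixpoint:
initialize: $ ∈ FOLLOW(S)
[1]
  A→A A a: FOLLOW(A) ⊇ FIRST(A) = {b}; new: +{b}
  A→A A a: FOLLOW(A) ⊇ FIRST(a) = {a}; new: +{a}
  S→A c: FOLLOW(A) ⊇ FIRST(c) = {c}; new: +{c}
  FOLLOW[S]={$}  FOLLOW[A]={a,b,c}
[2] (stable)
  FOLLOW[S]={$}  FOLLOW[A]={a,b,c}

FOLLOW(A) = ["a", "b", "c"]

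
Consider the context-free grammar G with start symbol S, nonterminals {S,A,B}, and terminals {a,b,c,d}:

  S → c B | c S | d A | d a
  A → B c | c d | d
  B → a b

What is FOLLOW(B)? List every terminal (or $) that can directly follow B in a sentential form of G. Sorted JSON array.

FIRST iteration:
pass 1:
  A via A→c d: +{c}
  A via A→d: +{d}
  B via B→a b: +{a}
  S via S→c B: +{c}
  S via S→d A: +{d}
  S: {c,d}  A: {c,d}  B: {a}
pass 2:
  A via A→B c: +{a}
  S: {c,d}  A: {a,c,d}  B: {a}
pass 3: (no change)
  S: {c,d}  A: {a,c,d}  B: {a}

Compute FOLLOW by fixpoint:
FOLLOW(S) := {$}
[1]
  A→B c: FOLLOW(B) ⊇ FIRST(c) = {c}; new: +{c}
  S→c B: FOLLOW(B) ⊇ FOLLOW(S) ⊇ {$}; new: +{$}
  S→d A: FOLLOW(A) ⊇ FOLLOW(S) ⊇ {$}; new: +{$}
  FOLLOW(S)={$}  FOLLOW(A)={$}  FOLLOW(B)={$,c}
[2] — fixpoint
  FOLLOW(S)={$}  FOLLOW(A)={$}  FOLLOW(B)={$,c}

FOLLOW(B) = ["$", "c"]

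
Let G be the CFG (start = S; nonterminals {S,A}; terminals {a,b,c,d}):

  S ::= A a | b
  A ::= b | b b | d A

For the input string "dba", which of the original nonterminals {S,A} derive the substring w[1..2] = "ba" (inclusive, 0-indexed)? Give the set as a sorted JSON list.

Convert to CNF:
  S -> A T2 | b
  A -> T0 T0 | T1 A | b
  T0 -> b
  T1 -> d
  T2 -> a

CYK fill — only the sub-triangle for w[1..2]:
  cell(1,1) b: {A,S,T0}  orig:{A,S}
  cell(2,2) a: {T2}  orig:{}
  cell(1,2) ba: {S}

Original NTs in T[1,2] deriving "ba": ["S"]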